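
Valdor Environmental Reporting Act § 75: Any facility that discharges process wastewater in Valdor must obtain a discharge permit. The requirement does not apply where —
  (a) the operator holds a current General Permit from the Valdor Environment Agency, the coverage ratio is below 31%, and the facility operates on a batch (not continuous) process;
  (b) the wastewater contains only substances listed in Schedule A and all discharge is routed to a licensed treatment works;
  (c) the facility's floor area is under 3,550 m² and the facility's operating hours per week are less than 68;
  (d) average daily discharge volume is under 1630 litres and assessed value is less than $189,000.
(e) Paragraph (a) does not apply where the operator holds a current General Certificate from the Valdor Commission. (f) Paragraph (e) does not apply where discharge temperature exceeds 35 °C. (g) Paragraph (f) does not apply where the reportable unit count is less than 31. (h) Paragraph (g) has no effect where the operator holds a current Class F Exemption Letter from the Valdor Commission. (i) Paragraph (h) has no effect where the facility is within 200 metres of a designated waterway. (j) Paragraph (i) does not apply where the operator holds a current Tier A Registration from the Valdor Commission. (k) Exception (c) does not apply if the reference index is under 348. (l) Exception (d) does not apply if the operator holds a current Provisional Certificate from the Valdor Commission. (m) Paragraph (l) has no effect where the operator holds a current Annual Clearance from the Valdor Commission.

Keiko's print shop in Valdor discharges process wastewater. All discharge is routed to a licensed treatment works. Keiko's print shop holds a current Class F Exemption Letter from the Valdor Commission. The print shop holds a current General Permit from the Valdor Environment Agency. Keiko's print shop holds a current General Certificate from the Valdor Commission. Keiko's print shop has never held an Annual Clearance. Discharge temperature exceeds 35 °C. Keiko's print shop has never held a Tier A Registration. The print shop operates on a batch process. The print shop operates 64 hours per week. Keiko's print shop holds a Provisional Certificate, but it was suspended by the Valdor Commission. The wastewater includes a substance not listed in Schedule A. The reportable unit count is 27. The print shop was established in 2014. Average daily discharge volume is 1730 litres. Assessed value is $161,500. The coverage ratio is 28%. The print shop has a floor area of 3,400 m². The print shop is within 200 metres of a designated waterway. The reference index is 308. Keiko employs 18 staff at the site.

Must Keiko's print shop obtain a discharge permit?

Exception (a): a current General Permit is held; the coverage ratio is 28%, below the 31% limit; the facility operates on a batch process — every condition holds. Turning to paragraphs (e)–(j): (e) applies — a current General Certificate is held. (f) would limit (e) — discharge temperature exceeds 35 °C — but (g) sets (f) aside: (g) operates against (f): the reportable unit count is 27, less than the 31 limit. (h) is triggered (a current Class F Exemption Letter is held), but is overridden by (i): (i) operates against (h): the print shop is within 200 m of a designated waterway. (j) is not triggered (no current Tier A Registration is held), so (i) stands. Exception (a) does not apply.
Exception (b) does not apply: the wastewater includes a non-Schedule-A substance.
Exception (c)'s conditions are all satisfied: the facility's floor area is 3,400 m², under the 3,550 m² limit; the facility's operating hours per week are 64, less than the 68 limit. However, paragraph (k) must be considered: (k) operates against (c): the reference index is 308, under the 348 limit. So (c) is unavailable.
Exception (d) requires that average daily discharge volume is under 1630 litres; but average daily discharge volume is 1730 litres, not under 1630 litres, so (d) is unavailable.
Every exception is unavailable, so the rule governs.

Yes — Keiko's print shop must obtain a discharge permit.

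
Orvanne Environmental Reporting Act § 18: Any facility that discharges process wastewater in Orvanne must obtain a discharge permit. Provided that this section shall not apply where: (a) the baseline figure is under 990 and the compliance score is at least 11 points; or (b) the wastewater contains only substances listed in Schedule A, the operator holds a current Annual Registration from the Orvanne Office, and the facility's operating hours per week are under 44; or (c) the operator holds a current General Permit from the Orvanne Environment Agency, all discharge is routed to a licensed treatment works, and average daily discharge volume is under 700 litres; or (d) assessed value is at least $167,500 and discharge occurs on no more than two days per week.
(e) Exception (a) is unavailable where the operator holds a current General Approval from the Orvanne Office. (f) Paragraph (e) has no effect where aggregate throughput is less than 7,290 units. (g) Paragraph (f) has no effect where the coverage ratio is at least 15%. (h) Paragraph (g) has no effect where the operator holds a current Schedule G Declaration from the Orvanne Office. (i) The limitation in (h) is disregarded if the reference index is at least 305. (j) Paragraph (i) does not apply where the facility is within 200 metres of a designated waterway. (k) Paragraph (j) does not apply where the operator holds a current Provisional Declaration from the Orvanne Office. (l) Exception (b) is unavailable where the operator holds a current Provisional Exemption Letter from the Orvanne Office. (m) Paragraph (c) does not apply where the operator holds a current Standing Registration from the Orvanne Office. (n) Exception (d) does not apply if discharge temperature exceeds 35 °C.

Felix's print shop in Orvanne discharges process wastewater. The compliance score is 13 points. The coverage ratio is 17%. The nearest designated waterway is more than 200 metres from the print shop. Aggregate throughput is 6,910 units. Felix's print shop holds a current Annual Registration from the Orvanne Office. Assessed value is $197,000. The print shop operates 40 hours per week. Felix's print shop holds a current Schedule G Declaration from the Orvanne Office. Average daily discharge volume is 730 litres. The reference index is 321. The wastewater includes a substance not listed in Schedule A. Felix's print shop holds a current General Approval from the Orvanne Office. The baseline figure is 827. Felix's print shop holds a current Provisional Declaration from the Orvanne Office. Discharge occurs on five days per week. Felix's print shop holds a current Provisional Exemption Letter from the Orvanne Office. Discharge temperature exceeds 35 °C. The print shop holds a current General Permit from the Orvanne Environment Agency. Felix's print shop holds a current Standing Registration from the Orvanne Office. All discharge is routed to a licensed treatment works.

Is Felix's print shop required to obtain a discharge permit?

All of (a)'s requirements are met (the baseline figure is 827, under the 990 limit; the compliance score is 13 points, meeting the 11 points threshold). Turning to paragraphs (e)–(k): (e) operates against (a): a current General Approval is held. (f) would limit (e) — aggregate throughput is 6,910 units, less than the 7,290 units limit — but (g) sets (f) aside: (g) is engaged — the coverage ratio is 17%, meeting the 15% threshold. (h) is triggered (a current Schedule G Declaration is held), but is itself disapplied by (i): (i) operates against (h): the reference index is 321, meeting the 305 threshold. (j), which would lift (i), is not engaged — the print shop is more than 200 m from any designated waterway. So (a) is unavailable.
Exception (b) requires that the wastewater contains only substances listed in Schedule A; but the wastewater includes a non-Schedule-A substance, so (b) is unavailable.
Exception (c) does not apply: average daily discharge volume is 730 litres, not under 700 litres.
Exception (d) fails — discharge occurs on five days per week.
Every exception is unavailable, so the rule governs.

Yes — Felix's print shop must obtain a discharge permit.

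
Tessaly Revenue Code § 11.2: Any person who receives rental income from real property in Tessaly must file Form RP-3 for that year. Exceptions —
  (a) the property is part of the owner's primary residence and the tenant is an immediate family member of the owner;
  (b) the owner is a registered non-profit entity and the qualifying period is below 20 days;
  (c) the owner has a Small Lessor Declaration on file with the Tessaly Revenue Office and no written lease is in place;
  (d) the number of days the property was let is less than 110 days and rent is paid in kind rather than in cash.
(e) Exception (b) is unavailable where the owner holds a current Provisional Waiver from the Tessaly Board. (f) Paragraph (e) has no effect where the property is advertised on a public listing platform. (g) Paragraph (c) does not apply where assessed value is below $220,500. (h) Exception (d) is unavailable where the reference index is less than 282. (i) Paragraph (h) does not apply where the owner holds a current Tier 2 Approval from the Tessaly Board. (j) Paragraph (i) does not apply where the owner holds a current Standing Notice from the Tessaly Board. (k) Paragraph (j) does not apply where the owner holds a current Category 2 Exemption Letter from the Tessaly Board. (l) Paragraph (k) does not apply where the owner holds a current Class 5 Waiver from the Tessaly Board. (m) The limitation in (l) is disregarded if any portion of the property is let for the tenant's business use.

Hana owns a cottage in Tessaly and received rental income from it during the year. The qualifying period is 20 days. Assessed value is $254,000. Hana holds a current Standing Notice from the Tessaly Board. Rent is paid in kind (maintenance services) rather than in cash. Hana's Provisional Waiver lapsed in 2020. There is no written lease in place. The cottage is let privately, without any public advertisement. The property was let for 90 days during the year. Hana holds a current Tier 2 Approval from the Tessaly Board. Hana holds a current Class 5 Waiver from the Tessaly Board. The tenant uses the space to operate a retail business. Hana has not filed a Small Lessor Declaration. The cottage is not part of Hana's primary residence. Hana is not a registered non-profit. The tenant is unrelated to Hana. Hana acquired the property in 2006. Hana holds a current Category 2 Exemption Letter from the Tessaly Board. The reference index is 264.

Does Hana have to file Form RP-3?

Exception (a) fails — the cottage is not part of the primary residence.
Exception (b) requires that the owner is a registered non-profit entity; but Hana is not a registered non-profit, so (b) is unavailable.
Exception (c) does not apply: no Small Lessor Declaration is on file.
Exception (d) is satisfied on its face — the number of days the property was let is 90 days, less than the 110 days limit; rent is paid in kind. As to paragraphs (h)–(m): (h) would limit (d) — the reference index is 264, less than the 282 limit — but (i) sets (h) aside: (i) applies — a current Tier 2 Approval is held. (j) would limit (i) — a current Standing Notice is held — but (k) sets (j) aside: (k) operates against (j): a current Category 2 Exemption Letter is held. (l) would limit (k) — a current Class 5 Waiver is held — but (m) sets (l) aside: (m) operates against (l): the space is let for business use. So (d) applies.

No — exception (d) applies; Hana is not required to file Form RP-3.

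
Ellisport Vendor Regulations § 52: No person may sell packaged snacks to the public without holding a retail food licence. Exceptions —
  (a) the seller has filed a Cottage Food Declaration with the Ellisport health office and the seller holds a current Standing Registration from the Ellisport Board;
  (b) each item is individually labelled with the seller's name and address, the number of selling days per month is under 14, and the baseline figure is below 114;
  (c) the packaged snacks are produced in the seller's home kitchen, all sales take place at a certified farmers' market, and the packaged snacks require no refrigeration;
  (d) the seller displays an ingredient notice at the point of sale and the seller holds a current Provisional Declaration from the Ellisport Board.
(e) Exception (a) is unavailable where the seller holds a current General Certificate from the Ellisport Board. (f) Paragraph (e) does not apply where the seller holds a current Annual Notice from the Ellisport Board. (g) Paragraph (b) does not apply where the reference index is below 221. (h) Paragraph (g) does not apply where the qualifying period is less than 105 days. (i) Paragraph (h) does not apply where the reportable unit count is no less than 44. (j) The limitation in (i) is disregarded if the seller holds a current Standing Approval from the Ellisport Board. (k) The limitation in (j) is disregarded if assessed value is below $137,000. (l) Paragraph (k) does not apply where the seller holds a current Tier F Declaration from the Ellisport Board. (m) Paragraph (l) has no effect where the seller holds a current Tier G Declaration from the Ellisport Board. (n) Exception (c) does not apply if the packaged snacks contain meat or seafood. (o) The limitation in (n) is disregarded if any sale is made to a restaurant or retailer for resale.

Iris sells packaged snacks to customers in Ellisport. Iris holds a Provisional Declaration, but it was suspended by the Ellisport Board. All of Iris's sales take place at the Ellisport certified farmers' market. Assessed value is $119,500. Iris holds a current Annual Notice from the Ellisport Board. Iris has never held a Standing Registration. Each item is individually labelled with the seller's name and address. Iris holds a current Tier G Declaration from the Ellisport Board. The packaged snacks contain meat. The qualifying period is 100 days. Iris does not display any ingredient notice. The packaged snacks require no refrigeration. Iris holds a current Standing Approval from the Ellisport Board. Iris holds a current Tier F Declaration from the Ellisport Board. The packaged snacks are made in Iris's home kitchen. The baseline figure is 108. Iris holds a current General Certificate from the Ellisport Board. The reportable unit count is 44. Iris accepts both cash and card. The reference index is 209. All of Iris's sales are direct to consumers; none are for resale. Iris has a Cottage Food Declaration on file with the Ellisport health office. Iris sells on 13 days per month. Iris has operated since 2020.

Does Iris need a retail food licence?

Yes — Iris must hold a retail food licence.

Exception (a) does not apply: there is no Standing Registration in force.
Exception (b) is satisfied on its face — items are individually labelled; the number of selling days per month is 13, under the 14 limit; the baseline figure is 108, below the 114 limit. However, paragraphs (g)–(m) must be considered: (g) applies — the reference index is 209, below the 221 limit. (h) operates (the qualifying period is 100 days, less than the 105 days limit), but yields to (i): (i) operates against (h): the reportable unit count is 44, meeting the 44 threshold. (j) would limit (i) — a current Standing Approval is held — but (k) sets (j) aside: (k) operates against (j): assessed value is $119,500, below the $137,000 limit. (l) would limit (k) — a current Tier F Declaration is held — but (m) sets (l) aside: (m) operates against (l): a current Tier G Declaration is held. So (b) is unavailable.
All of (c)'s requirements are met (the packaged snacks are home-kitchen produced; all sales are at a certified farmers' market; the packaged snacks are shelf-stable). But: (n) operates against (c): the packaged snacks contain meat. (o), which would lift (n), does not operate here — no sales are for resale. Exception (c) does not apply.
Exception (d) requires that the seller displays an ingredient notice at the point of sale; but no ingredient notice is displayed, so (d) is unavailable.
No exception applies. The general rule governs.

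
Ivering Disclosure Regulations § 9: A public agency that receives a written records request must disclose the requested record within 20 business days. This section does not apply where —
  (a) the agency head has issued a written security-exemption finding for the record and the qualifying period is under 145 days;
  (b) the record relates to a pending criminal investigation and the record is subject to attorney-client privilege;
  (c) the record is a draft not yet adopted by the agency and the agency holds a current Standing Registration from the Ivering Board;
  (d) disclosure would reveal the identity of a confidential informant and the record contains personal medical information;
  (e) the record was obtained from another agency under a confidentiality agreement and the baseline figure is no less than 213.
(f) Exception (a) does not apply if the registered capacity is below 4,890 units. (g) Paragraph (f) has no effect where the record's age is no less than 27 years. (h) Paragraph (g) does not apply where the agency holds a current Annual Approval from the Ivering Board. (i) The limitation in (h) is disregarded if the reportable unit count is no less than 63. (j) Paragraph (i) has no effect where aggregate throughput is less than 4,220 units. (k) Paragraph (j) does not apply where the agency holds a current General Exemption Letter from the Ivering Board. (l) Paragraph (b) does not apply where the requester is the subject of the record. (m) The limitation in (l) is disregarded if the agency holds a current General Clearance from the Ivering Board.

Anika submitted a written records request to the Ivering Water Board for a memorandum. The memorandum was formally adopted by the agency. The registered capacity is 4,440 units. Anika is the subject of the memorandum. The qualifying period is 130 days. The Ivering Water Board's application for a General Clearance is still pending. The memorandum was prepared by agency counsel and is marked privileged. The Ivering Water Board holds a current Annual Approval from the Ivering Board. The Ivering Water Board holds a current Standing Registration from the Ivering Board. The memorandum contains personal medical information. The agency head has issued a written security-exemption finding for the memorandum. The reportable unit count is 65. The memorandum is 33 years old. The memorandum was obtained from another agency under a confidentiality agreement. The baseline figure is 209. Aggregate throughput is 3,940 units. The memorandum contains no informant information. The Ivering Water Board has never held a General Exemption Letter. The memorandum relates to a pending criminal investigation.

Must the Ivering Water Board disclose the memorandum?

Exception (a): a written security-exemption finding has been issued; the qualifying period is 130 days, under the 145 days limit — every condition holds. However, paragraphs (f)–(k) must be considered: (f) operates against (a): the registered capacity is 4,440 units, below the 4,890 units limit. (g) applies (the record's age is 33 years, meeting the 27 years threshold), but is overridden by (h): (h) operates against (g): a current Annual Approval is held. (i) would limit (h) — the reportable unit count is 65, meeting the 63 threshold — but (j) sets (i) aside: (j) operates against (i): aggregate throughput is 3,940 units, less than the 4,220 units limit. (k) is not engaged (the General Exemption Letter is not current), so (j) stands. So (a) is unavailable.
Exception (b): the memorandum relates to a pending investigation; the memorandum is privileged — every condition holds. However, paragraphs (l)–(m) must be considered: (l) operates against (b): Anika is the subject of the memorandum. (m) is inapplicable (there is no General Clearance in force), so (l) stands. (b) is therefore removed.
Exception (c) requires that the record is a draft not yet adopted by the agency; but the memorandum has been formally adopted, so (c) is unavailable.
Exception (d) requires that disclosure would reveal the identity of a confidential informant; but the memorandum contains no informant information, so (d) is unavailable.
Exception (e) requires that the baseline figure is no less than 213; but the baseline figure is 209, short of 213, so (e) is unavailable.
No exception displaces § 9.

Yes — the Ivering Water Board must disclose the memorandum.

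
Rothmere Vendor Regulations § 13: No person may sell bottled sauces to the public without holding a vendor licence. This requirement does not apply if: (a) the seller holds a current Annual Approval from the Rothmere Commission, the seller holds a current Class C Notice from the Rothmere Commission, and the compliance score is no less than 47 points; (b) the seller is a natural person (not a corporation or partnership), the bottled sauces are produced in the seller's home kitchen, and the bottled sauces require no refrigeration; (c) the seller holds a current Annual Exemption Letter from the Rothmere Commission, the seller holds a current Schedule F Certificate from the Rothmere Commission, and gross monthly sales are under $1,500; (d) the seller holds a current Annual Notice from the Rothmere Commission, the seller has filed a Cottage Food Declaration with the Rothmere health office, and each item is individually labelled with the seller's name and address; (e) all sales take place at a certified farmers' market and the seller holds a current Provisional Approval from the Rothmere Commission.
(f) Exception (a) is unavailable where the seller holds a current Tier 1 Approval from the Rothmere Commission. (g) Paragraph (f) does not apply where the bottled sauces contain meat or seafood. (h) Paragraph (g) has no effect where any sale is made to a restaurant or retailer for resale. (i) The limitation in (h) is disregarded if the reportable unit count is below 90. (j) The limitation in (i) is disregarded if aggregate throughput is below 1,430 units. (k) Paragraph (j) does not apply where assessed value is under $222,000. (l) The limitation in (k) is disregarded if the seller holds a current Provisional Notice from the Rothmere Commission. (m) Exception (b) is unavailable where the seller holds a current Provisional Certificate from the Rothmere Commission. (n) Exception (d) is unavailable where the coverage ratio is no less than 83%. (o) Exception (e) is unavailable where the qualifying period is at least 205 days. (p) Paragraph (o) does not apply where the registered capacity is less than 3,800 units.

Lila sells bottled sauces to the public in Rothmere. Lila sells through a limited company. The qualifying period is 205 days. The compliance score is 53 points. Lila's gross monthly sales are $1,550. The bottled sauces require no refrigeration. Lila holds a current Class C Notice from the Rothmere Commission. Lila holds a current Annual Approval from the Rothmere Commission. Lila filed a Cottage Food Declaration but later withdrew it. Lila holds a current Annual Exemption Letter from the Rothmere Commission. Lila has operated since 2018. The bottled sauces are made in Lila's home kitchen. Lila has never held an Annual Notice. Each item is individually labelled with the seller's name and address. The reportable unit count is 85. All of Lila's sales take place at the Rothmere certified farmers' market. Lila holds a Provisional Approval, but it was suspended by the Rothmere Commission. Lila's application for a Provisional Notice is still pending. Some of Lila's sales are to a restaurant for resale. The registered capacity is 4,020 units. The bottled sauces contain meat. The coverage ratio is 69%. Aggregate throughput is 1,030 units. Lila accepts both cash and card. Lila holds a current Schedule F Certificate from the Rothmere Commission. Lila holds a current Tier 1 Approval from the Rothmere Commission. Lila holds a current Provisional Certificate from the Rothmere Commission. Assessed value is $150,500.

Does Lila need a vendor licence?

No — exception (a) applies; Lila is not required to hold a vendor licence.

Exception (a) is satisfied on its face — a current Annual Approval is held; a current Class C Notice is held; the compliance score is 53 points, meeting the 47 points threshold. Applying paragraphs (f)–(l): (f) would limit (a) — a current Tier 1 Approval is held — but (g) sets (f) aside: (g) operates against (f): the bottled sauces contain meat. (h) is triggered (some sales are to a restaurant for resale), but is set aside by (i): (i) applies — the reportable unit count is 85, below the 90 limit. (j) is engaged (aggregate throughput is 1,030 units, below the 1,430 units limit), but yields to (k): (k) operates against (j): assessed value is $150,500, under the $222,000 limit. (l), which would lift (k), is inapplicable — there is no Provisional Notice in force. So (a) applies.
Exception (b) fails — the seller operates through a limited company.
Exception (c) fails — gross monthly sales are $1,550, not under $1,500.
Exception (d) requires that the seller holds a current Annual Notice from the Rothmere Commission; but no current Annual Notice is held, so (d) is unavailable.
Exception (e) requires that the seller holds a current Provisional Approval from the Rothmere Commission; but there is no Provisional Approval in force, so (e) is unavailable.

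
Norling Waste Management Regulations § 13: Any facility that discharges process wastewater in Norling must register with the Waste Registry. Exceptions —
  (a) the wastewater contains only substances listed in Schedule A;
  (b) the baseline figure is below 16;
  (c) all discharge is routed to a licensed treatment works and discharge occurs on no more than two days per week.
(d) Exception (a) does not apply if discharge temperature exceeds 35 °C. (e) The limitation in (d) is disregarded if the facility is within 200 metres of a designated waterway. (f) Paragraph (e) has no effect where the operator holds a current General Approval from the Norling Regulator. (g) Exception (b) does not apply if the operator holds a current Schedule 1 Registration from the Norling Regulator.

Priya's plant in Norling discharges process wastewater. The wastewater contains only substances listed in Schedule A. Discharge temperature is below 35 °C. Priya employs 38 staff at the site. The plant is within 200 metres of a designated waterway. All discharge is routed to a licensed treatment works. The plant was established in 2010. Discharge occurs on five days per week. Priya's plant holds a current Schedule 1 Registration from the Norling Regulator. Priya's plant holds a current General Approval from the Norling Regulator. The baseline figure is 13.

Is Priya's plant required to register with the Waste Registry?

Exception (a) is satisfied on its face — the wastewater is Schedule-A-only. Applying paragraphs (d)–(f): (d) is inapplicable — discharge temperature is below 35 °C. Exception (a) stands.
Exception (b)'s conditions are all satisfied: the baseline figure is 13, below the 16 limit. But: (g) operates — a current Schedule 1 Registration is held. Exception (b) does not apply.
Exception (c) requires that discharge occurs on no more than two days per week; but discharge occurs on five days per week, so (c) is unavailable.

No — exception (a) applies; Priya's plant is not required to register with the Waste Registry.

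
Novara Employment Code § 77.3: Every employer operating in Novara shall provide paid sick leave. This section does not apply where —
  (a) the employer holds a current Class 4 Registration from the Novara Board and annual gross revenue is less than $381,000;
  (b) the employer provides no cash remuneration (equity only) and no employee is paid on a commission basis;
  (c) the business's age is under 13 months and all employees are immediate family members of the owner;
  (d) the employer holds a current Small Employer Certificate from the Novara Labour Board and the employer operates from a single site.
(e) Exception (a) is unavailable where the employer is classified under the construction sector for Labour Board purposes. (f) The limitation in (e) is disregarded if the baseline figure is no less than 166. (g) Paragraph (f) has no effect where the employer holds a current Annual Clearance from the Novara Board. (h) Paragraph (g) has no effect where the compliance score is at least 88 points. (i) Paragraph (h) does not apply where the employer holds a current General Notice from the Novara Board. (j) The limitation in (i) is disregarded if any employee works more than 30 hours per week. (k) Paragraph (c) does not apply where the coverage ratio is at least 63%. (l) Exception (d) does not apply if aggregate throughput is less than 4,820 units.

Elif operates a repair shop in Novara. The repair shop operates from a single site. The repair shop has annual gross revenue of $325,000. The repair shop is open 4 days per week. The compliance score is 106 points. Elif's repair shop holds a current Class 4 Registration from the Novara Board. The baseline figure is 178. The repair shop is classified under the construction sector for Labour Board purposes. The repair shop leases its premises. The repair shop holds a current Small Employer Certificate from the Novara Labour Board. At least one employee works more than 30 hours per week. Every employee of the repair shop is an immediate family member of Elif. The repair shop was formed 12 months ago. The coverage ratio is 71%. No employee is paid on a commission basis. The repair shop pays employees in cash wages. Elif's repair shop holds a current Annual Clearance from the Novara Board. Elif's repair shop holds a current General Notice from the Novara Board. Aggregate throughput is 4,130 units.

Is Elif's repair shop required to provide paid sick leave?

No — exception (a) applies; Elif's repair shop is not required to provide paid sick leave.

Exception (a): a current Class 4 Registration is held; annual gross revenue is $325,000, less than the $381,000 limit — every condition holds. Under paragraphs (e)–(j): (e) would limit (a) — the repair shop is classified under the construction sector — but (f) sets (e) aside: (f) is triggered — the baseline figure is 178, meeting the 166 threshold. (g) is engaged (a current Annual Clearance is held), but is itself disapplied by (h): (h) operates against (g): the compliance score is 106 points, meeting the 88 points threshold. (i) is engaged (a current General Notice is held), but yields to (j): (j) is triggered — at least one employee exceeds 30 hours/week. So (a) applies.
Exception (b) does not apply: employees are paid cash wages.
Exception (c): the business's age is 12 months, under the 13 months limit; every employee is an immediate family member — every condition holds. Turning to paragraph (k): (k) operates against (c): the coverage ratio is 71%, meeting the 63% threshold. (c) is therefore removed.
Exception (d) is satisfied on its face — a current Small Employer Certificate is held; the employer operates from a single site. Turning to paragraph (l): (l) is triggered — aggregate throughput is 4,130 units, less than the 4,820 units limit. So (d) is unavailable.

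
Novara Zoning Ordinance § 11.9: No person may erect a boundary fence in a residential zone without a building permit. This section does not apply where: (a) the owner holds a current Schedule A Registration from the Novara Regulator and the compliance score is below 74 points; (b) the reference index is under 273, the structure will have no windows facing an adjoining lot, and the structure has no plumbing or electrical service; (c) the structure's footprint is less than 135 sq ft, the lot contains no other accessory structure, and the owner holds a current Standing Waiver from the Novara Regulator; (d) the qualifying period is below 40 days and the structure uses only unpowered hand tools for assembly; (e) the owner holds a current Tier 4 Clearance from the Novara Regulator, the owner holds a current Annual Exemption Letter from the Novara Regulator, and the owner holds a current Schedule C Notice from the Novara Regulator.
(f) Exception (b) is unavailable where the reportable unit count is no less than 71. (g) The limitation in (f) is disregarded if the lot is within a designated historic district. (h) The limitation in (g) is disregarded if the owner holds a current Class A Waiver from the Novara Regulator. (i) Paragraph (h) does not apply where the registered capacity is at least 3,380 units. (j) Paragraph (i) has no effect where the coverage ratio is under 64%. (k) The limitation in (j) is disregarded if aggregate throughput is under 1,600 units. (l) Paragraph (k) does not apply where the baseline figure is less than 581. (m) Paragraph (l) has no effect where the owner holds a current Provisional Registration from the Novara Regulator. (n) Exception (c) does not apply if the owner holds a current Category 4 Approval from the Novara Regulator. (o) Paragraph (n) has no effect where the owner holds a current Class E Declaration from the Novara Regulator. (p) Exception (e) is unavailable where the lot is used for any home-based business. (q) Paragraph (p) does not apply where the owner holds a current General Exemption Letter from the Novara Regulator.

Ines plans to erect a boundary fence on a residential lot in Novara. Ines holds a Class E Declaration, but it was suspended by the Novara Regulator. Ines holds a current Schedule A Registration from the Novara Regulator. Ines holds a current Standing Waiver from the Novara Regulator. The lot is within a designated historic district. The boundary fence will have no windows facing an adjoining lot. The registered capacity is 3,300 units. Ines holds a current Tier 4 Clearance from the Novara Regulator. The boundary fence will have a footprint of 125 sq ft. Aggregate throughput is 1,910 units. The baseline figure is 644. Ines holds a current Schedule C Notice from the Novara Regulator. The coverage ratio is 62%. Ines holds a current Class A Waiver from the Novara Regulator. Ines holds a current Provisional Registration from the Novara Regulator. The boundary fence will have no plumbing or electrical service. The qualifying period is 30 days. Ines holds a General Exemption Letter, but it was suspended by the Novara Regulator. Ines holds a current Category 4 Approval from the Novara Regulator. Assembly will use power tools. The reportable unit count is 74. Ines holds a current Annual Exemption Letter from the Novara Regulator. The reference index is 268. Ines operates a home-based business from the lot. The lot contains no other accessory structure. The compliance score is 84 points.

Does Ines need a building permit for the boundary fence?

Yes — Ines must obtain a building permit.

Exception (a) fails — the compliance score is 84 points, not below 74 points.
Exception (b): the reference index is 268, under the 273 limit; no windows face an adjoining lot; there is no plumbing or electrical service — every condition holds. But applying paragraphs (f)–(m): (f) is engaged — the reportable unit count is 74, meeting the 71 threshold. (g) would limit (f) — the lot is in a historic district — but (h) sets (g) aside: (h) operates against (g): a current Class A Waiver is held. (i), which would lift (h), is not triggered — the registered capacity is 3,300 units, short of 3,380 units. Exception (b) does not apply.
Exception (c)'s conditions are all satisfied: the structure's footprint is 125 sq ft, less than the 135 sq ft limit; the lot has no other accessory structure; a current Standing Waiver is held. However, paragraphs (n)–(o) must be considered: (n) is triggered — a current Category 4 Approval is held. (o) does not operate here (there is no Class E Declaration in force), so (n) stands. Exception (c) does not apply.
Exception (d) does not apply: assembly uses power tools.
All of (e)'s requirements are met (a current Tier 4 Clearance is held; a current Annual Exemption Letter is held; a current Schedule C Notice is held). Turning to paragraphs (p)–(q): (p) operates against (e): a home-based business operates on the lot. (q) is not engaged (the General Exemption Letter is not current), so (p) stands. Exception (e) does not apply.
No exception is made out. Ines falls within the general rule.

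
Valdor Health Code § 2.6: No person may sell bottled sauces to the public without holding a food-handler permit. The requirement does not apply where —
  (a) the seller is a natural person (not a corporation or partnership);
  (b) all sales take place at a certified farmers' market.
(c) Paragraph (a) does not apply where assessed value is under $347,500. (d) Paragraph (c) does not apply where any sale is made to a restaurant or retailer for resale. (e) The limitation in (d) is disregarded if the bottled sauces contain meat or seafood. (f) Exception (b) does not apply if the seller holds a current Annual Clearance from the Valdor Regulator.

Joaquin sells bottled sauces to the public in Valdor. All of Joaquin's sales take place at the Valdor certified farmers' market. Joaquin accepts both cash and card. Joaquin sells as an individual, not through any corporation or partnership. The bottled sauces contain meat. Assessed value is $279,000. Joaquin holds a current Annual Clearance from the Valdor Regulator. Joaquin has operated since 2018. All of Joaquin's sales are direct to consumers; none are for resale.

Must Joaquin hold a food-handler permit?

Yes — Joaquin must hold a food-handler permit.

Exception (a) is satisfied on its face — the seller is a natural person. But: (c) is triggered — assessed value is $279,000, under the $347,500 limit. (d) does not operate here (no sales are for resale), so (c) stands. So (a) is unavailable.
Exception (b)'s conditions are all satisfied: all sales are at a certified farmers' market. But: (f) operates against (b): a current Annual Clearance is held. So (b) is unavailable.
No exception displaces § 2.6.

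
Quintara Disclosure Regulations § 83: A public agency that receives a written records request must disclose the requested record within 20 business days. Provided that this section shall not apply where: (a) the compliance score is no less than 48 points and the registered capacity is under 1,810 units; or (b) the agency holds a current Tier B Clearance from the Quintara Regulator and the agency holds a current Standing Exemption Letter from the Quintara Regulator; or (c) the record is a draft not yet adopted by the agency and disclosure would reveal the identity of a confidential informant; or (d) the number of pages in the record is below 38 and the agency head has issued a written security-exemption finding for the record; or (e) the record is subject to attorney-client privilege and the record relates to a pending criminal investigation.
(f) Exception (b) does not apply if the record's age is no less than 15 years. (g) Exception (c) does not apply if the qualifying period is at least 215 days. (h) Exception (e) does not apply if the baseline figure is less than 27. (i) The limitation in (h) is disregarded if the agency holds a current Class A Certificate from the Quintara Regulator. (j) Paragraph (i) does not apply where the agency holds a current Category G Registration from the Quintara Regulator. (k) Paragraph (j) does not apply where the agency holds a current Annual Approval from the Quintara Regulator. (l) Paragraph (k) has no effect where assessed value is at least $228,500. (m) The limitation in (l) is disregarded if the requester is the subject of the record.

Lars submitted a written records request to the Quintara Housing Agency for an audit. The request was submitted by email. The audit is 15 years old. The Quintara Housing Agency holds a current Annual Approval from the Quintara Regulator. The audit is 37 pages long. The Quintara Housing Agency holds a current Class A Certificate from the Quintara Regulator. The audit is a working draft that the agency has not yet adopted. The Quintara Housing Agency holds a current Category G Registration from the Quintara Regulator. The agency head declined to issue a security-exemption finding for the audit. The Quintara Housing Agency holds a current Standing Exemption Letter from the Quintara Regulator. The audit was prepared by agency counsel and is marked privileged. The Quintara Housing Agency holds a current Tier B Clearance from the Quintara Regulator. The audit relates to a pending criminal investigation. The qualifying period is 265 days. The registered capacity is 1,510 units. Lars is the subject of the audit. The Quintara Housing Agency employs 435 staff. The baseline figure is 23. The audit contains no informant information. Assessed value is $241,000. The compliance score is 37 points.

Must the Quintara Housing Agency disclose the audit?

Exception (a) fails — the compliance score is 37 points, short of 48 points.
Exception (b)'s conditions are all satisfied: a current Tier B Clearance is held; a current Standing Exemption Letter is held. Turning to paragraph (f): (f) is triggered — the record's age is 15 years, meeting the 15 years threshold. So (b) is unavailable.
Exception (c) does not apply: the audit contains no informant information.
Exception (d) does not apply: the agency head declined to issue a security-exemption finding.
Exception (e) is satisfied on its face — the audit is privileged; the audit relates to a pending investigation. Applying paragraphs (h)–(m): (h) would limit (e) — the baseline figure is 23, less than the 27 limit — but (i) sets (h) aside: (i) operates against (h): a current Class A Certificate is held. (j) would limit (i) — a current Category G Registration is held — but (k) sets (j) aside: (k) is triggered — a current Annual Approval is held. (l) would limit (k) — assessed value is $241,000, meeting the $228,500 threshold — but (m) sets (l) aside: (m) operates against (l): Lars is the subject of the audit. (e) remains available.

No — exception (e) applies; the Quintara Housing Agency is not required to disclose the audit.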